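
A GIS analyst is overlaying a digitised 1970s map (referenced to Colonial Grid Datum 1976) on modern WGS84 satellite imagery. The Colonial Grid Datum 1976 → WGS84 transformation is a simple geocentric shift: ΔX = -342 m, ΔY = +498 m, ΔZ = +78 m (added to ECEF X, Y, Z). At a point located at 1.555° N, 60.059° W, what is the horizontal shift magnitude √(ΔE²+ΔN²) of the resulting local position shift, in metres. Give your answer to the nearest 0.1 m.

105.7 m

At φ = 1.555°, λ = -60.059°: sin φ = 0.027137, cos φ = 0.999632, sin λ = -0.866540, cos λ = 0.499108.
ΔE = −sin λ·ΔX + cos λ·ΔY = −(-0.866540)·(-342) + (0.499108)·(498) = -47.80 m.
ΔN = −sin φ cos λ·ΔX − sin φ sin λ·ΔY + cos φ·ΔZ = −(0.027137)(0.499108)(-342) − (0.027137)(-0.866540)(498) + (0.999632)(78) = 94.31 m.
Horizontal magnitude = √(ΔE² + ΔN²) = √((-47.80)² + 94.31²) = 105.74 m.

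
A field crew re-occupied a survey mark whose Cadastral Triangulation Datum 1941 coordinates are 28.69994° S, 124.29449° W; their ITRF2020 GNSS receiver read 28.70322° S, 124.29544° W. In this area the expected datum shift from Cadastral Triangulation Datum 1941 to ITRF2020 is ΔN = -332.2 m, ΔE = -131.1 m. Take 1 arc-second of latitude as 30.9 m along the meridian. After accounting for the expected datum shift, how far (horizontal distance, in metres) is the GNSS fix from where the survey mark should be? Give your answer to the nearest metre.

50 m

Observed coordinate differences: Δφ = -0.00328°, Δλ = -0.00095°.
Converting to metres (1° lat = 111240 m, cos φ = 0.877147): observed ΔN = -364.9 m, observed ΔE = -92.7 m.
Subtracting the expected shift leaves a residual of -364.9 − (-332.2) = -32.7 m north and -92.7 − (-131.1) = 38.4 m east.
Residual distance = √((-32.7)² + 38.4²) = 50.4 m.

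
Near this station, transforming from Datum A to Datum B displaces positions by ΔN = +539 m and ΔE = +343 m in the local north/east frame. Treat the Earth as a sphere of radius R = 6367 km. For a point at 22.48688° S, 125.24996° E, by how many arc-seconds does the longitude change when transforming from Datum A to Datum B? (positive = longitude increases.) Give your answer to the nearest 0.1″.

At latitude -22.48688°, cos φ = 0.923967.
One radian of longitude at latitude φ spans R cos φ, so Δλ = ΔE / (R cos φ) = 343.0 / (6367000 × 0.923967) = 5.8305e-05 rad = 12.026″.

Δλ = 12.0″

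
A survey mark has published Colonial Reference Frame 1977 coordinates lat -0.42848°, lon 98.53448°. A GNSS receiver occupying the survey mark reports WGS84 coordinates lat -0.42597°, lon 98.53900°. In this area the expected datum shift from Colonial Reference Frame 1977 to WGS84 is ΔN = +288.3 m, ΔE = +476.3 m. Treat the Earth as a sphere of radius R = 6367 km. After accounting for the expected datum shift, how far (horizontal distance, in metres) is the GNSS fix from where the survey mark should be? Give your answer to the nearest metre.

Observed coordinate differences: Δφ = +0.00251°, Δλ = +0.00452°.
Converting to metres (1° lat = 111125 m, cos φ = 0.999972): observed ΔN = 278.9 m, observed ΔE = 502.3 m.
Subtracting the expected shift leaves a residual of 278.9 − (288.3) = -9.4 m north and 502.3 − (476.3) = 26.0 m east.
Residual distance = √((-9.4)² + 26.0²) = 27.6 m.

28 m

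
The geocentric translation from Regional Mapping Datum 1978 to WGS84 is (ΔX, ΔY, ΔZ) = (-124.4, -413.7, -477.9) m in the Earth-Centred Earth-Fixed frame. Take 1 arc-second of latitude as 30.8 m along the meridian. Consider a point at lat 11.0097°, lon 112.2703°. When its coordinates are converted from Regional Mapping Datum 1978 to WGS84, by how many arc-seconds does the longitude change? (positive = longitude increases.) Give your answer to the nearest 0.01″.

sin φ = 0.190975, cos φ = 0.981595, sin λ = 0.925406, cos λ = -0.378977.
East component: ΔE = −sin λ·ΔX + cos λ·ΔY = −(0.925406)(-124.4) + (-0.378977)(-413.7) = 271.90 m.
1° of latitude spans 3600 × 30.80 = 110880 m; at latitude φ, 1° of longitude spans that × cos φ = 108839.2 m, so Δλ = 271.90 / 108839.2 × 3600 = 8.994″.

Δλ = 8.99″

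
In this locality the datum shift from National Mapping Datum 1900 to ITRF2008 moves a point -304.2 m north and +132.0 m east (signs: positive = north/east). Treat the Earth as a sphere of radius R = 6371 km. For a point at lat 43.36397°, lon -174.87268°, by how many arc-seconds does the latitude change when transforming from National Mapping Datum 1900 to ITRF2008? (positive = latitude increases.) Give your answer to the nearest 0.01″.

On a sphere of radius R, 1 rad of latitude = R, so Δφ = ΔN / R = -304.2 / 6371000 = -4.7748e-05 rad = -9.849″.

Δφ = -9.85″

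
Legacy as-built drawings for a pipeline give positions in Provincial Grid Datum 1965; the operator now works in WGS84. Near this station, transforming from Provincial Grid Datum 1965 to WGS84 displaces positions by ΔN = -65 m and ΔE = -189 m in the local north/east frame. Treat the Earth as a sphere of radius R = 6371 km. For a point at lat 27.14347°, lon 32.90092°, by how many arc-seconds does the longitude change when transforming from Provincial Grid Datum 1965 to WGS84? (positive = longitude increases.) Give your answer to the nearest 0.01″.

At latitude 27.14347°, cos φ = 0.889867.
One radian of longitude at latitude φ spans R cos φ, so Δλ = ΔE / (R cos φ) = -189.0 / (6371000 × 0.889867) = -3.3337e-05 rad = -6.876″.

Δλ = -6.88″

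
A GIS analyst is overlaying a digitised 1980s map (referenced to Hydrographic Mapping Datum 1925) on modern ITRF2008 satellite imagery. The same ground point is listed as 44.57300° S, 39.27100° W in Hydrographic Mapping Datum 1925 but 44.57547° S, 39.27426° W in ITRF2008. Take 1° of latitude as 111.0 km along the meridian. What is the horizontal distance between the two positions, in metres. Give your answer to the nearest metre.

Δφ = -44.57547° − -44.57300° = -0.00247°; Δλ = -39.27426° − -39.27100° = -0.00326°.
ΔN = Δφ × 111000 = -274.2 m; ΔE = Δλ × 111000 × cos(-44.57300°) = -0.00326 × 111000 × 0.712357 = -257.8 m.
Distance = √(ΔE² + ΔN²) = √((-257.8)² + (-274.2)²) = 376.3 m.

376 m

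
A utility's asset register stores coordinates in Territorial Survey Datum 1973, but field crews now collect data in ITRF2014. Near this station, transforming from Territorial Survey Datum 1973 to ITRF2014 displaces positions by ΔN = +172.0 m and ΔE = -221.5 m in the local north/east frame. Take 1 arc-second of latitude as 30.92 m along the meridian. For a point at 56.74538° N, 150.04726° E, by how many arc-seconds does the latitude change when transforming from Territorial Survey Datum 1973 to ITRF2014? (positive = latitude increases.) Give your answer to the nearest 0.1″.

1″ of latitude = 30.92 m, so Δφ = 172.0 / 30.92 = 5.563″.

Δφ = 5.6″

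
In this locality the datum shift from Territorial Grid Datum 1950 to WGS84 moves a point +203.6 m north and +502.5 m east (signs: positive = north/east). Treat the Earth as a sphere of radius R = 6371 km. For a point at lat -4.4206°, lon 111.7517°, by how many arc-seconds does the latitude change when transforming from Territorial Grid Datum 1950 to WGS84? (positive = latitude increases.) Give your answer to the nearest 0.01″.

On a sphere of radius R, 1 rad of latitude = R, so Δφ = ΔN / R = 203.6 / 6371000 = 3.1957e-05 rad = 6.592″.

Δφ = 6.59″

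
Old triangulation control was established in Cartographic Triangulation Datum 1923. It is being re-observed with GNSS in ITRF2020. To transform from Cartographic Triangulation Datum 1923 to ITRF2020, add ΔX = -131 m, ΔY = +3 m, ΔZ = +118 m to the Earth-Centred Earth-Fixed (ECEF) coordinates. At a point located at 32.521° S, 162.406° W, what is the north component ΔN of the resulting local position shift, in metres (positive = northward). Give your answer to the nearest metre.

The local north axis is (−sin φ cos λ, −sin φ sin λ, cos φ), giving ΔN = 67.132 − 0.488 + 99.497 = 166.14 m.

ΔN = 166 m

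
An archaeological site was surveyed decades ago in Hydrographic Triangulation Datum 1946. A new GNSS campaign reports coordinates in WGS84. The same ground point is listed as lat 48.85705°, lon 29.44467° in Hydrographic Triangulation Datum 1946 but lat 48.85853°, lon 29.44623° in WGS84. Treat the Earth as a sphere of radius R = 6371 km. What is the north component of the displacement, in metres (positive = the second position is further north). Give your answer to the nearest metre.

Δφ = 48.85853° − 48.85705° = +0.00148°; Δλ = 29.44623° − 29.44467° = +0.00156°.
1° along a meridian = πR/180 = 111195 m.
ΔN = Δφ × 111195 = 164.6 m; ΔE = Δλ × 111195 × cos(48.85705°) = +0.00156 × 111195 × 0.657940 = 114.1 m.

ΔN = 165 m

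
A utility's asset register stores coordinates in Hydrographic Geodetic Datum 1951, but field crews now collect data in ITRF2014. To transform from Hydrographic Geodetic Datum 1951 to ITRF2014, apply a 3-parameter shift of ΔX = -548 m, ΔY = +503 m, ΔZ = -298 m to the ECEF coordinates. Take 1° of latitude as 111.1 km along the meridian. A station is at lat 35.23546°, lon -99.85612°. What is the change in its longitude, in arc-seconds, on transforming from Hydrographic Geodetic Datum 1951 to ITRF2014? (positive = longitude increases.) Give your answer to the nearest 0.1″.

sin φ = 0.576938, cos φ = 0.816788, sin λ = -0.985241, cos λ = -0.171175.
East component: ΔE = −sin λ·ΔX + cos λ·ΔY = −(-0.985241)(-548) + (-0.171175)(503) = -626.01 m.
1° of latitude spans 111100 m; at latitude φ, 1° of longitude spans that × cos φ = 90745.1 m, so Δλ = -626.01 / 90745.1 × 3600 = -24.835″.

Δλ = -24.8″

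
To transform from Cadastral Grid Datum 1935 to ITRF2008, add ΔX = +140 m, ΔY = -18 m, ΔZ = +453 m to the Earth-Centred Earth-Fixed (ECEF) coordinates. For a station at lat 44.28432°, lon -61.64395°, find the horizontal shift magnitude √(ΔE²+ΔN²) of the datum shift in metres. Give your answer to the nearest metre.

290 m

The local east axis at (φ, λ) is (−sin λ, cos λ, 0), so ΔE = −sin(-61.64395°)·140 + cos(-61.64395°)·(-18) = 114.65 m.
The local north axis is (−sin φ cos λ, −sin φ sin λ, cos φ), giving ΔN = -46.427 − 11.060 + 324.295 = 266.81 m.
Horizontal magnitude = √(ΔE² + ΔN²) = √(114.65² + 266.81²) = 290.40 m.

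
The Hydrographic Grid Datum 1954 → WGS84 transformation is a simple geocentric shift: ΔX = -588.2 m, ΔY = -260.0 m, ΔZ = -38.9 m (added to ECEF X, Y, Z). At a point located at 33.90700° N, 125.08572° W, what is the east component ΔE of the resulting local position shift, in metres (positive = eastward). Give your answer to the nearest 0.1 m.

ΔE = -331.9 m

At φ = 33.90700°, λ = -125.08572°: sin φ = 0.557847, cos φ = 0.829944, sin λ = -0.818293, cos λ = -0.574801.
ΔE = −sin λ·ΔX + cos λ·ΔY = −(-0.818293)·(-588.2) + (-0.574801)·(-260.0) = -331.87 m.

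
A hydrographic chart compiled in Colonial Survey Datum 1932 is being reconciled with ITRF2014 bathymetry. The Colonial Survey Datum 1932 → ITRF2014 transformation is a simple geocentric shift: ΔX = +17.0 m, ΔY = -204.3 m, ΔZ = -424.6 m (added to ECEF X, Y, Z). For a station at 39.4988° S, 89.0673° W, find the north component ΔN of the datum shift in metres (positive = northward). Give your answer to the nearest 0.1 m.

ΔN = -197.5 m

The local north axis is (−sin φ cos λ, −sin φ sin λ, cos φ), giving ΔN = 0.176 + 129.930 − 327.637 = -197.53 m.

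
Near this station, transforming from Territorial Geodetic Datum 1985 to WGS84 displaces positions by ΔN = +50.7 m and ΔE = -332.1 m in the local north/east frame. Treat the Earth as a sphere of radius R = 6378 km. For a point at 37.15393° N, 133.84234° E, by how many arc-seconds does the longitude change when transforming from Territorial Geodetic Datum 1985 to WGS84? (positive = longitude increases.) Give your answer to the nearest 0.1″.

At latitude 37.15393°, cos φ = 0.797016.
One radian of longitude at latitude φ spans R cos φ, so Δλ = ΔE / (R cos φ) = -332.1 / (6378000 × 0.797016) = -6.5331e-05 rad = -13.475″.

Δλ = -13.5″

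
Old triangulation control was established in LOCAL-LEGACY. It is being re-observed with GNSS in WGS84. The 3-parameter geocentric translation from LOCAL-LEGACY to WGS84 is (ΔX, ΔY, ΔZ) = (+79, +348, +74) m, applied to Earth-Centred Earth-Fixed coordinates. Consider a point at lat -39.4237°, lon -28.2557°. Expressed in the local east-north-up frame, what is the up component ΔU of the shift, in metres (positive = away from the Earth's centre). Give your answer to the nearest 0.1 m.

The local up (radial) axis is (cos φ cos λ, cos φ sin λ, sin φ), giving ΔU = 53.754 − 127.261 − 46.994 = -120.50 m.

ΔU = -120.5 m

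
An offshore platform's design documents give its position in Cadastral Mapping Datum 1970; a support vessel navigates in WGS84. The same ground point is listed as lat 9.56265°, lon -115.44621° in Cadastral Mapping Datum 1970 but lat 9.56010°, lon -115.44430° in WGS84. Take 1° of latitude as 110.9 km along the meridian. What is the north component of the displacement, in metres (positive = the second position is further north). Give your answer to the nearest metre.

Δφ = 9.56010° − 9.56265° = -0.00255°; Δλ = -115.44430° − -115.44621° = +0.00191°.
ΔN = Δφ × 110900 = -282.8 m; ΔE = Δλ × 110900 × cos(9.56265°) = +0.00191 × 110900 × 0.986105 = 208.9 m.

ΔN = -283 m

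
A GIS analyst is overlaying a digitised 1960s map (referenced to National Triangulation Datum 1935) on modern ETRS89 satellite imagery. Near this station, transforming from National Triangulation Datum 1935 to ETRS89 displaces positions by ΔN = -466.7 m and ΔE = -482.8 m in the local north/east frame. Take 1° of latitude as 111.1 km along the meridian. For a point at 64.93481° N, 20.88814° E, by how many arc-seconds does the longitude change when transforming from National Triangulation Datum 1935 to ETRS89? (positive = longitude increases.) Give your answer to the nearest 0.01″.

At latitude 64.93481°, cos φ = 0.423649.
1° of longitude at this latitude = 111.1 × cos φ = 47.07 km, so Δλ = -482.8 / 47067.4 = -0.0102576° = -36.927″.

Δλ = -36.93″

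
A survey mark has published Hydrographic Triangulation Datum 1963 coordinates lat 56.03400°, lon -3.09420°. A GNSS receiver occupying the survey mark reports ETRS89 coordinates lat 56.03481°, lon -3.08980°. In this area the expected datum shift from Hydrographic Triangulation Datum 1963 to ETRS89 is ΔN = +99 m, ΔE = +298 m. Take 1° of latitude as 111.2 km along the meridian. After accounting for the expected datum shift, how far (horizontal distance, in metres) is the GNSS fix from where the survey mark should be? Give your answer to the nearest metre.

26 m

Observed coordinate differences: Δφ = +0.00081°, Δλ = +0.00440°.
Converting to metres (1° lat = 111200 m, cos φ = 0.558701): observed ΔN = 90.1 m, observed ΔE = 273.4 m.
Subtracting the expected shift leaves a residual of 90.1 − (99) = -8.9 m north and 273.4 − (298) = -24.6 m east.
Residual distance = √((-8.9)² + (-24.6)²) = 26.2 m.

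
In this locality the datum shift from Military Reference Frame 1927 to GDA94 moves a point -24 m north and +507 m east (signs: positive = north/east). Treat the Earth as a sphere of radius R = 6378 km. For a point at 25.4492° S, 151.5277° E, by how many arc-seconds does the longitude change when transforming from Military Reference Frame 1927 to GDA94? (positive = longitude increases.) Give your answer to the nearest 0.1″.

Δλ = 18.2″

At latitude -25.4492°, cos φ = 0.902967.
One radian of longitude at latitude φ spans R cos φ, so Δλ = ΔE / (R cos φ) = 507.0 / (6378000 × 0.902967) = 8.8034e-05 rad = 18.158″.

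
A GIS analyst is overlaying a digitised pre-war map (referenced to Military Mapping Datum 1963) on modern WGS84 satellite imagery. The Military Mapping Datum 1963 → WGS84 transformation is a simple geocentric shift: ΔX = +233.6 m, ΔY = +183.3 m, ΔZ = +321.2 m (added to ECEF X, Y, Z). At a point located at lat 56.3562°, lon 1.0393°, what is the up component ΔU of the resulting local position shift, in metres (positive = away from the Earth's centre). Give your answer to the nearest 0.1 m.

ΔU = 398.6 m

The local up (radial) axis is (cos φ cos λ, cos φ sin λ, sin φ), giving ΔU = 129.400 + 1.842 + 267.398 = 398.64 m.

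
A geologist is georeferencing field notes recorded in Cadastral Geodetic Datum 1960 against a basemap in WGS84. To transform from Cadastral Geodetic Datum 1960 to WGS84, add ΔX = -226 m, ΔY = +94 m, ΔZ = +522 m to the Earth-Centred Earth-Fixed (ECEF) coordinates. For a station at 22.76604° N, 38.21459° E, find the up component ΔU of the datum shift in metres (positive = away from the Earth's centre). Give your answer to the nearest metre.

ΔU = 92 m

The local up (radial) axis is (cos φ cos λ, cos φ sin λ, sin φ), giving ΔU = -163.734 + 53.619 + 201.998 = 91.88 m.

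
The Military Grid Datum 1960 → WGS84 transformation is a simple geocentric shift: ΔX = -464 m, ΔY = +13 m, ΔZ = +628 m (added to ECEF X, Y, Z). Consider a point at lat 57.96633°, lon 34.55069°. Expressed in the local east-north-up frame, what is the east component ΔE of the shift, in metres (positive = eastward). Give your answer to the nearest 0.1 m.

ΔE = 273.9 m

The local east axis at (φ, λ) is (−sin λ, cos λ, 0), so ΔE = −sin(34.55069°)·(-464) + cos(34.55069°)·13 = 273.86 m.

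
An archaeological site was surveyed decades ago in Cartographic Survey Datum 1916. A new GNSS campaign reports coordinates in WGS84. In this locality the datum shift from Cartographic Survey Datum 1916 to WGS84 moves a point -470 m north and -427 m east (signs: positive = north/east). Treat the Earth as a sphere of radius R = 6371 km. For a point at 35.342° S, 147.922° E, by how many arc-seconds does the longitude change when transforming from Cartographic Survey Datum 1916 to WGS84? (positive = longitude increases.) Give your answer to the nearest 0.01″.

Δλ = -16.95″

At latitude -35.342°, cos φ = 0.815714.
One radian of longitude at latitude φ spans R cos φ, so Δλ = ΔE / (R cos φ) = -427.0 / (6371000 × 0.815714) = -8.2164e-05 rad = -16.948″.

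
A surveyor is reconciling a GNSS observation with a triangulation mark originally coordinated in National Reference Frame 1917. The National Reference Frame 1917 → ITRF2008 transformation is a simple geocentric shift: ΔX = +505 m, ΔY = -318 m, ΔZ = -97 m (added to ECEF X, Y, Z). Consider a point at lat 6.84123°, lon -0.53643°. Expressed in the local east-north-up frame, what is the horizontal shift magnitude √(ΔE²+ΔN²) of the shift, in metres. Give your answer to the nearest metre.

350 m

At φ = 6.84123°, λ = -0.53643°: sin φ = 0.119118, cos φ = 0.992880, sin λ = -0.009362, cos λ = 0.999956.
ΔE = −sin λ·ΔX + cos λ·ΔY = −(-0.009362)·(505) + (0.999956)·(-318) = -313.26 m.
ΔN = −sin φ cos λ·ΔX − sin φ sin λ·ΔY + cos φ·ΔZ = −(0.119118)(0.999956)(505) − (0.119118)(-0.009362)(-318) + (0.992880)(-97) = -156.82 m.
Horizontal magnitude = √(ΔE² + ΔN²) = √((-313.26)² + (-156.82)²) = 350.32 m.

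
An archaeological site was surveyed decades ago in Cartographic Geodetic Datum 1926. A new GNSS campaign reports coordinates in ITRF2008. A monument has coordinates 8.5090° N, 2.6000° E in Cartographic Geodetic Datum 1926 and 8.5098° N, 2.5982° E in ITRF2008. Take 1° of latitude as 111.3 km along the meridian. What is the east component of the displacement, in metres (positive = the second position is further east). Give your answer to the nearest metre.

ΔE = -198 m

Δφ = 8.5098° − 8.5090° = +0.0008°; Δλ = 2.5982° − 2.6000° = -0.0018°.
ΔN = Δφ × 111300 = 89.0 m; ΔE = Δλ × 111300 × cos(8.5090°) = -0.0018 × 111300 × 0.988993 = -198.1 m.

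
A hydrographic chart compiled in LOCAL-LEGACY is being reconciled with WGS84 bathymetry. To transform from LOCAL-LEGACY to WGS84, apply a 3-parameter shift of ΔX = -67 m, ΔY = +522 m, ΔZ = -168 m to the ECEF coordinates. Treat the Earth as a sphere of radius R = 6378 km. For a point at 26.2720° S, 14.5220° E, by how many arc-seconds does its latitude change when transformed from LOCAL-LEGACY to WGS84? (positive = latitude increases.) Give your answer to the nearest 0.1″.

Δφ = -3.9″

sin φ = -0.442633, cos φ = 0.896703, sin λ = 0.250752, cos λ = 0.968051.
North component: ΔN = −sin φ cos λ·ΔX − sin φ sin λ·ΔY + cos φ·ΔZ = −(-0.442633)(0.968051)(-67) − (-0.442633)(0.250752)(522) + (0.896703)(-168) = -121.42 m.
1° of latitude spans πR/180 = 111317 m, so Δφ = -121.42 / 111317 × 3600 = -3.927″.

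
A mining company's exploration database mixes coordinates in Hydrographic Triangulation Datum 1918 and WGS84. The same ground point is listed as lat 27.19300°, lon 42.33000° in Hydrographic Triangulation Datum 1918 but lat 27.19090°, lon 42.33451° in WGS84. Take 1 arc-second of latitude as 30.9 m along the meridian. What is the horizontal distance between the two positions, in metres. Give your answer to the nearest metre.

Δφ = 27.19090° − 27.19300° = -0.00210°; Δλ = 42.33451° − 42.33000° = +0.00451°.
1° of latitude = 3600 × 30.90 = 111240 m.
ΔN = Δφ × 111240 = -233.6 m; ΔE = Δλ × 111240 × cos(27.19300°) = +0.00451 × 111240 × 0.889472 = 446.2 m.
Distance = √(ΔE² + ΔN²) = √(446.2² + (-233.6)²) = 503.7 m.

504 m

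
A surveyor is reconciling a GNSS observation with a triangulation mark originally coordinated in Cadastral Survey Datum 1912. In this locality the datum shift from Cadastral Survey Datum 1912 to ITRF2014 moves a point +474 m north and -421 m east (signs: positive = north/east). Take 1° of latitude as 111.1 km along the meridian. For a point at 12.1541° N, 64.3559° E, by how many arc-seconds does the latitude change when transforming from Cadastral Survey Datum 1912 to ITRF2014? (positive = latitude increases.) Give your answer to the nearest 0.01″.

1° of latitude = 111.1 km, so Δφ = 474.0 / 111100 = 0.0042664° = 15.359″.

Δφ = 15.36″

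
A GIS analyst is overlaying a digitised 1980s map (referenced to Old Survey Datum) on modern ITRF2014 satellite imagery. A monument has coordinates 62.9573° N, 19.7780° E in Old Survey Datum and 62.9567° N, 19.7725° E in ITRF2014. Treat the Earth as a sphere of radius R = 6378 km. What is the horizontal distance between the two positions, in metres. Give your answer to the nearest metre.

286 m

Δφ = 62.9567° − 62.9573° = -0.0006°; Δλ = 19.7725° − 19.7780° = -0.0055°.
1° along a meridian = πR/180 = 111317 m.
ΔN = Δφ × 111317 = -66.8 m; ΔE = Δλ × 111317 × cos(62.9573°) = -0.0055 × 111317 × 0.454654 = -278.4 m.
Distance = √(ΔE² + ΔN²) = √((-278.4)² + (-66.8)²) = 286.3 m.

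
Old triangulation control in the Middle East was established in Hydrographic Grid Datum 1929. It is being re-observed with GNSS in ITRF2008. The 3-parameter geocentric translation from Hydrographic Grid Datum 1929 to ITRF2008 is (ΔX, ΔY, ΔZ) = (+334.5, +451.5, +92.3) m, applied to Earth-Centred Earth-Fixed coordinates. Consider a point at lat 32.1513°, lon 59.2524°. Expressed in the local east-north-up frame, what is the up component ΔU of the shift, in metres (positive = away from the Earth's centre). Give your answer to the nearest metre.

ΔU = 522 m

The local up (radial) axis is (cos φ cos λ, cos φ sin λ, sin φ), giving ΔU = 144.790 + 328.525 + 49.118 = 522.43 m.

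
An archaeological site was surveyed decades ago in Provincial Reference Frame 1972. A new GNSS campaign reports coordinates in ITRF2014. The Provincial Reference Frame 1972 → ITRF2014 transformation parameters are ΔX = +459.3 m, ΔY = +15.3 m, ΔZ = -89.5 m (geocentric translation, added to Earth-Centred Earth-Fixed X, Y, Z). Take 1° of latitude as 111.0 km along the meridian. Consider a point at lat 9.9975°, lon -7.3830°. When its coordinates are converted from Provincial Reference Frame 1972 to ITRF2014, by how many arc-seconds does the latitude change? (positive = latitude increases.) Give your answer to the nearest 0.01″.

sin φ = 0.173605, cos φ = 0.984815, sin λ = -0.128501, cos λ = 0.991709.
North component: ΔN = −sin φ cos λ·ΔX − sin φ sin λ·ΔY + cos φ·ΔZ = −(0.173605)(0.991709)(459.3) − (0.173605)(-0.128501)(15.3) + (0.984815)(-89.5) = -166.88 m.
1° of latitude spans 111000 m, so Δφ = -166.88 / 111000 × 3600 = -5.412″.

Δφ = -5.41″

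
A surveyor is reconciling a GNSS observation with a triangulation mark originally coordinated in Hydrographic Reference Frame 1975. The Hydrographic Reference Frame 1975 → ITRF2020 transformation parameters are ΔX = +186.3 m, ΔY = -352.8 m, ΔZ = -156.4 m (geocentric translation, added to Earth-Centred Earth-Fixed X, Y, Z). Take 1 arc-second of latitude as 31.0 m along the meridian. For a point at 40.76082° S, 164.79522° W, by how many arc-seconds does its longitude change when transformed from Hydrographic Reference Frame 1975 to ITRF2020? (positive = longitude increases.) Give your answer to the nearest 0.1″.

sin φ = -0.652903, cos φ = 0.757442, sin λ = -0.262270, cos λ = -0.964995.
East component: ΔE = −sin λ·ΔX + cos λ·ΔY = −(-0.262270)(186.3) + (-0.964995)(-352.8) = 389.31 m.
1° of latitude spans 3600 × 31.00 = 111600 m; at latitude φ, 1° of longitude spans that × cos φ = 84530.5 m, so Δλ = 389.31 / 84530.5 × 3600 = 16.580″.

Δλ = 16.6″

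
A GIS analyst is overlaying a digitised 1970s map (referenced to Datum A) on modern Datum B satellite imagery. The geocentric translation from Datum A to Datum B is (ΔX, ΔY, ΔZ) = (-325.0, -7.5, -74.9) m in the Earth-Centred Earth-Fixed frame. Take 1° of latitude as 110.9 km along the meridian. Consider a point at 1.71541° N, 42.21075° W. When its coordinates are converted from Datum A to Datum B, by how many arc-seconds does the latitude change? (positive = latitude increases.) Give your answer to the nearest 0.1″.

Δφ = -2.2″

sin φ = 0.029935, cos φ = 0.999552, sin λ = -0.671860, cos λ = 0.740679.
North component: ΔN = −sin φ cos λ·ΔX − sin φ sin λ·ΔY + cos φ·ΔZ = −(0.029935)(0.740679)(-325.0) − (0.029935)(-0.671860)(-7.5) + (0.999552)(-74.9) = -67.81 m.
1° of latitude spans 110900 m, so Δφ = -67.81 / 110900 × 3600 = -2.201″.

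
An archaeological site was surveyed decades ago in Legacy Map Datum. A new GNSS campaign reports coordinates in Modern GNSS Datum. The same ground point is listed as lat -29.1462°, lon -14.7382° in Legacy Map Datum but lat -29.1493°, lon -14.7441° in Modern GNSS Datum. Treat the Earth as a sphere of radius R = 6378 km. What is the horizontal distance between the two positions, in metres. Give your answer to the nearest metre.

Δφ = -29.1493° − -29.1462° = -0.0031°; Δλ = -14.7441° − -14.7382° = -0.0059°.
1° along a meridian = πR/180 = 111317 m.
ΔN = Δφ × 111317 = -345.1 m; ΔE = Δλ × 111317 × cos(-29.1462°) = -0.0059 × 111317 × 0.873380 = -573.6 m.
Distance = √(ΔE² + ΔN²) = √((-573.6)² + (-345.1)²) = 669.4 m.

669 m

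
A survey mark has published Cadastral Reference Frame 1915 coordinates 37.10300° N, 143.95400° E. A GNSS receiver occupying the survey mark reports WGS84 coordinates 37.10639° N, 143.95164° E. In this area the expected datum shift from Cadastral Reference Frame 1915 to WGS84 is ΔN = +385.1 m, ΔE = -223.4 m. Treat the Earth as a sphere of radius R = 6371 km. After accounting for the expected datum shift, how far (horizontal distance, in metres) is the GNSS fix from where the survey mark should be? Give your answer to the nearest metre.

16 m

Observed coordinate differences: Δφ = +0.00339°, Δλ = -0.00236°.
Converting to metres (1° lat = 111195 m, cos φ = 0.797552): observed ΔN = 377.0 m, observed ΔE = -209.3 m.
Subtracting the expected shift leaves a residual of 377.0 − (385.1) = -8.1 m north and -209.3 − (-223.4) = 14.1 m east.
Residual distance = √((-8.1)² + 14.1²) = 16.3 m.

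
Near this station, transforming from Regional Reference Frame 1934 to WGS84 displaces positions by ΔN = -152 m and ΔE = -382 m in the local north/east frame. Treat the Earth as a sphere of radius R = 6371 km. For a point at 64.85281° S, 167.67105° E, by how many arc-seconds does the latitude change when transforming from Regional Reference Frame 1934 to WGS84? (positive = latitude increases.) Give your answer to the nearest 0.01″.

Δφ = -4.92″

On a sphere of radius R, 1 rad of latitude = R, so Δφ = ΔN / R = -152.0 / 6371000 = -2.3858e-05 rad = -4.921″.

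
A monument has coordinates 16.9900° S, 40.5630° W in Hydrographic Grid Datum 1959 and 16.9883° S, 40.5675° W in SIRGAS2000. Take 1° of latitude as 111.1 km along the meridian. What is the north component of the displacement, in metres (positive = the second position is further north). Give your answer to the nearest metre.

ΔN = 189 m

Δφ = -16.9883° − -16.9900° = +0.0017°; Δλ = -40.5675° − -40.5630° = -0.0045°.
ΔN = Δφ × 111100 = 188.9 m; ΔE = Δλ × 111100 × cos(-16.9900°) = -0.0045 × 111100 × 0.956356 = -478.1 m.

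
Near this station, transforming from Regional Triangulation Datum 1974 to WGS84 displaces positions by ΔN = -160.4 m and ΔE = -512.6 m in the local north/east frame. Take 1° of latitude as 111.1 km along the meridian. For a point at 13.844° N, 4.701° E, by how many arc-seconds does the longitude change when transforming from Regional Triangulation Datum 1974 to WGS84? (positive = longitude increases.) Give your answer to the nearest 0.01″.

Δλ = -17.11″

At latitude 13.844°, cos φ = 0.970951.
1° of longitude at this latitude = 111.1 × cos φ = 107.87 km, so Δλ = -512.6 / 107872.6 = -0.0047519° = -17.107″.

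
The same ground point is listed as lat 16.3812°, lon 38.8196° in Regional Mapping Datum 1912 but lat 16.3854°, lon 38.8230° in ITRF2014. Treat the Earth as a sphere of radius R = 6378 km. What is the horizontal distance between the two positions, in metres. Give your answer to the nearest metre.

Δφ = 16.3854° − 16.3812° = +0.0042°; Δλ = 38.8230° − 38.8196° = +0.0034°.
1° along a meridian = πR/180 = 111317 m.
ΔN = Δφ × 111317 = 467.5 m; ΔE = Δλ × 111317 × cos(16.3812°) = +0.0034 × 111317 × 0.959407 = 363.1 m.
Distance = √(ΔE² + ΔN²) = √(363.1² + 467.5²) = 592.0 m.

592 m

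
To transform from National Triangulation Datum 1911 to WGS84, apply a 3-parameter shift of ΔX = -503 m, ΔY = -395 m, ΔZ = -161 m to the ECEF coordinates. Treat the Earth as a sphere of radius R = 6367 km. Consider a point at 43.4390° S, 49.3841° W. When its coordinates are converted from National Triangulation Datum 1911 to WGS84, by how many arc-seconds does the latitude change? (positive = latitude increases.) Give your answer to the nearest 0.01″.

sin φ = -0.687582, cos φ = 0.726107, sin λ = -0.759091, cos λ = 0.650985.
North component: ΔN = −sin φ cos λ·ΔX − sin φ sin λ·ΔY + cos φ·ΔZ = −(-0.687582)(0.650985)(-503) − (-0.687582)(-0.759091)(-395) + (0.726107)(-161) = -135.88 m.
1° of latitude spans πR/180 = 111125 m, so Δφ = -135.88 / 111125 × 3600 = -4.402″.

Δφ = -4.40″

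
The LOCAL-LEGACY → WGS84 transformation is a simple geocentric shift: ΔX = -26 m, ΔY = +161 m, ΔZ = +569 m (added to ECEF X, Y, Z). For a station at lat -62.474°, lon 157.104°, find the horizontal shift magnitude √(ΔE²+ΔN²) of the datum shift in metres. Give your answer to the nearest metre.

At φ = -62.474°, λ = 157.104°: sin φ = -0.886801, cos φ = 0.462151, sin λ = 0.389060, cos λ = -0.921213.
ΔE = −sin λ·ΔX + cos λ·ΔY = −(0.389060)·(-26) + (-0.921213)·(161) = -138.20 m.
ΔN = −sin φ cos λ·ΔX − sin φ sin λ·ΔY + cos φ·ΔZ = −(-0.886801)(-0.921213)(-26) − (-0.886801)(0.389060)(161) + (0.462151)(569) = 339.75 m.
Horizontal magnitude = √(ΔE² + ΔN²) = √((-138.20)² + 339.75²) = 366.78 m.

367 m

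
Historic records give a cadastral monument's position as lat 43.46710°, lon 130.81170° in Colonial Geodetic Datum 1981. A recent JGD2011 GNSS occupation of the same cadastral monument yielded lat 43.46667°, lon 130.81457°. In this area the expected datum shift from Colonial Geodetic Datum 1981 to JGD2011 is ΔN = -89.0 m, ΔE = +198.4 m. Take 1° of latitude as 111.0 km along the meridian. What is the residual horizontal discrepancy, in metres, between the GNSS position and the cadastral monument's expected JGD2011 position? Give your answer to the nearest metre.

Observed coordinate differences: Δφ = -0.00043°, Δλ = +0.00287°.
Converting to metres (1° lat = 111000 m, cos φ = 0.725770): observed ΔN = -47.7 m, observed ΔE = 231.2 m.
Subtracting the expected shift leaves a residual of -47.7 − (-89.0) = 41.3 m north and 231.2 − (198.4) = 32.8 m east.
Residual distance = √(41.3² + 32.8²) = 52.7 m.

53 m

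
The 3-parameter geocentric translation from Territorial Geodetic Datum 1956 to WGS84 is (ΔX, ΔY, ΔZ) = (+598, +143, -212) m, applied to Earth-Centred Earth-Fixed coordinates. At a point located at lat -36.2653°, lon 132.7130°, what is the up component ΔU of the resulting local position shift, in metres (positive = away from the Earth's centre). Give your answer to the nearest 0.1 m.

ΔU = -116.9 m

At φ = -36.2653°, λ = 132.7130°: sin φ = -0.591525, cos φ = 0.806287, sin λ = 0.734761, cos λ = -0.678326.
ΔU = cos φ cos λ·ΔX + cos φ sin λ·ΔY + sin φ·ΔZ = (0.806287)(-0.678326)(598) + (0.806287)(0.734761)(143) + (-0.591525)(-212) = -116.94 m.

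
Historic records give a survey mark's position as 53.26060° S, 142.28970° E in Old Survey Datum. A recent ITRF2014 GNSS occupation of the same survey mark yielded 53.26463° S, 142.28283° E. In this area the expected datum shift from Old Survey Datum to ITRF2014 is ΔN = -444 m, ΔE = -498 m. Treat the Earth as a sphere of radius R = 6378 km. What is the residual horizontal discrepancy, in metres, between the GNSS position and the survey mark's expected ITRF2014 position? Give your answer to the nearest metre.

41 m

Observed coordinate differences: Δφ = -0.00403°, Δλ = -0.00687°.
Converting to metres (1° lat = 111317 m, cos φ = 0.598176): observed ΔN = -448.6 m, observed ΔE = -457.5 m.
Subtracting the expected shift leaves a residual of -448.6 − (-444) = -4.6 m north and -457.5 − (-498) = 40.5 m east.
Residual distance = √((-4.6)² + 40.5²) = 40.8 m.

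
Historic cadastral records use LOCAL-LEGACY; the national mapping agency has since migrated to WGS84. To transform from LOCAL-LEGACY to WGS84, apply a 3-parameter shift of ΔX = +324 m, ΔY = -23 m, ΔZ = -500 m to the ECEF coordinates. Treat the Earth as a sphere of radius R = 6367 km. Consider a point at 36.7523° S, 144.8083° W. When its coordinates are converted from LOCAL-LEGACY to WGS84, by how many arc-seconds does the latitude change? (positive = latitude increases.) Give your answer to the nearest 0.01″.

Δφ = -17.85″

sin φ = -0.598357, cos φ = 0.801230, sin λ = -0.576314, cos λ = -0.817228.
North component: ΔN = −sin φ cos λ·ΔX − sin φ sin λ·ΔY + cos φ·ΔZ = −(-0.598357)(-0.817228)(324) − (-0.598357)(-0.576314)(-23) + (0.801230)(-500) = -551.12 m.
1° of latitude spans πR/180 = 111125 m, so Δφ = -551.12 / 111125 × 3600 = -17.854″.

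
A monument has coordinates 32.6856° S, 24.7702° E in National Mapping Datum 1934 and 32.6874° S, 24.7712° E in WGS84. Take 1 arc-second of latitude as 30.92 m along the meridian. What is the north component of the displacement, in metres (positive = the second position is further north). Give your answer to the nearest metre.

ΔN = -200 m

Δφ = -32.6874° − -32.6856° = -0.0018°; Δλ = 24.7712° − 24.7702° = +0.0010°.
1° of latitude = 3600 × 30.92 = 111312 m.
ΔN = Δφ × 111312 = -200.4 m; ΔE = Δλ × 111312 × cos(-32.6856°) = +0.0010 × 111312 × 0.841647 = 93.7 m.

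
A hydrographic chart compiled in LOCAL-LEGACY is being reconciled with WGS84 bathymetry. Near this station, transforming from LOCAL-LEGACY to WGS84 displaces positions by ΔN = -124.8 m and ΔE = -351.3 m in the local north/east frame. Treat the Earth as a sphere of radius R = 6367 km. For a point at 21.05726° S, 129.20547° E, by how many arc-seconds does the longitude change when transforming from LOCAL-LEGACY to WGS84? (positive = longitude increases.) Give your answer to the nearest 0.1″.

At latitude -21.05726°, cos φ = 0.933222.
One radian of longitude at latitude φ spans R cos φ, so Δλ = ΔE / (R cos φ) = -351.3 / (6367000 × 0.933222) = -5.9123e-05 rad = -12.195″.

Δλ = -12.2″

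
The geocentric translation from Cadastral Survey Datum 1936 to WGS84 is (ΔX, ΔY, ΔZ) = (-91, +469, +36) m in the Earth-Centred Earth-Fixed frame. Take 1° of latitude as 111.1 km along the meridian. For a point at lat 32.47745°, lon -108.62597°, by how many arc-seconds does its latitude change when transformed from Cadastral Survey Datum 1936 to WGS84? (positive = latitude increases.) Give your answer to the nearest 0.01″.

Δφ = 8.21″

sin φ = 0.536968, cos φ = 0.843603, sin λ = -0.947624, cos λ = -0.319389.
North component: ΔN = −sin φ cos λ·ΔX − sin φ sin λ·ΔY + cos φ·ΔZ = −(0.536968)(-0.319389)(-91) − (0.536968)(-0.947624)(469) + (0.843603)(36) = 253.41 m.
1° of latitude spans 111100 m, so Δφ = 253.41 / 111100 × 3600 = 8.211″.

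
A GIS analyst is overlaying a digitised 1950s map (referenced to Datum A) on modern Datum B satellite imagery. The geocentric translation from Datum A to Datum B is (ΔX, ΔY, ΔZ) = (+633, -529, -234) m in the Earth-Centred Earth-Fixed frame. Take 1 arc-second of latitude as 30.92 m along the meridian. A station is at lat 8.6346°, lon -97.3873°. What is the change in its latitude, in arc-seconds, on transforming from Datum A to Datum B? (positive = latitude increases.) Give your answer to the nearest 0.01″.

Δφ = -9.63″

sin φ = 0.150132, cos φ = 0.988666, sin λ = -0.991700, cos λ = -0.128576.
North component: ΔN = −sin φ cos λ·ΔX − sin φ sin λ·ΔY + cos φ·ΔZ = −(0.150132)(-0.128576)(633) − (0.150132)(-0.991700)(-529) + (0.988666)(-234) = -297.89 m.
1° of latitude spans 3600 × 30.92 = 111312 m, so Δφ = -297.89 / 111312 × 3600 = -9.634″.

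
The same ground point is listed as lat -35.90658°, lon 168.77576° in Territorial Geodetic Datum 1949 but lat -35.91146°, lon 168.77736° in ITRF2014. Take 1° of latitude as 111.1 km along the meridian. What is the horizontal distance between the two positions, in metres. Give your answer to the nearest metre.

Δφ = -35.91146° − -35.90658° = -0.00488°; Δλ = 168.77736° − 168.77576° = +0.00160°.
ΔN = Δφ × 111100 = -542.2 m; ΔE = Δλ × 111100 × cos(-35.90658°) = +0.00160 × 111100 × 0.809974 = 144.0 m.
Distance = √(ΔE² + ΔN²) = √(144.0² + (-542.2)²) = 561.0 m.

561 m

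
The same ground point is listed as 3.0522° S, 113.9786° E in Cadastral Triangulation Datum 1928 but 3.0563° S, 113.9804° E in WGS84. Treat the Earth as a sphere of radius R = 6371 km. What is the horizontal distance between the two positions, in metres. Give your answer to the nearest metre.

Δφ = -3.0563° − -3.0522° = -0.0041°; Δλ = 113.9804° − 113.9786° = +0.0018°.
1° along a meridian = πR/180 = 111195 m.
ΔN = Δφ × 111195 = -455.9 m; ΔE = Δλ × 111195 × cos(-3.0522°) = +0.0018 × 111195 × 0.998581 = 199.9 m.
Distance = √(ΔE² + ΔN²) = √(199.9² + (-455.9)²) = 497.8 m.

498 m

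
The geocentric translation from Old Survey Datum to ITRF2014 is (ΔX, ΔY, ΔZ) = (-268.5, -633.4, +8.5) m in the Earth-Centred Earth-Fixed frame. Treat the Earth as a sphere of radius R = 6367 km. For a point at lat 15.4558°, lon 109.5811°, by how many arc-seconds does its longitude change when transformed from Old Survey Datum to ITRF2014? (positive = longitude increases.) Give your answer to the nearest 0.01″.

Δλ = 15.64″

sin φ = 0.266495, cos φ = 0.963836, sin λ = 0.942168, cos λ = -0.335141.
East component: ΔE = −sin λ·ΔX + cos λ·ΔY = −(0.942168)(-268.5) + (-0.335141)(-633.4) = 465.25 m.
1° of latitude spans πR/180 = 111125 m; at latitude φ, 1° of longitude spans that × cos φ = 107106.4 m, so Δλ = 465.25 / 107106.4 × 3600 = 15.638″.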